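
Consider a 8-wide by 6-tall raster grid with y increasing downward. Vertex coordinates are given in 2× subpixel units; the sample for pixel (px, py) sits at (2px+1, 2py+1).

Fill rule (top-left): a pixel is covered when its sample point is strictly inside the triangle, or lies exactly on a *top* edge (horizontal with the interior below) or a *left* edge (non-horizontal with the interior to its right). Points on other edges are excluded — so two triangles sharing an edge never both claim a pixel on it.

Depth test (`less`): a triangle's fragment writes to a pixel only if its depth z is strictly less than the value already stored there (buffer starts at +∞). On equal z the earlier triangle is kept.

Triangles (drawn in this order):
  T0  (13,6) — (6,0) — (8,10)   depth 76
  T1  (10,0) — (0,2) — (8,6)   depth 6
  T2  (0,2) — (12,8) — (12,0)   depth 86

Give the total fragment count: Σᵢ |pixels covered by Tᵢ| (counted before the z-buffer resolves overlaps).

T0:
  2·area = 58  (B↔C swapped to make it positive)
  edge (13, 6)→(8, 10): d=(-5,4) right/bottom  bias=-1
  edge (8, 10)→(6, 0): d=(-2,-10) top-left  bias=+0
  edge (6, 0)→(13, 6): d=(7,6) right/bottom  bias=-1
    (3,0)@(7, 1): e=[49,8,1] → X
    (4,0)@(9, 1): e=[41,28,-11] → .
    (3,1)@(7, 3): e=[39,4,15] → X
    (4,1)@(9, 3): e=[31,24,3] → X
    (5,1)@(11, 3): e=[23,44,-9] → .
    (3,2)@(7, 5): e=[29,0,29] → X  [on edge]
    (5,2)@(11, 5): e=[13,40,5] → X
    (6,2)@(13, 5): e=[5,60,-7] → .
    (3,3)@(7, 7): e=[19,-4,43] → .
    (4,3)@(9, 7): e=[11,16,31] → X
    (6,3)@(13, 7): e=[-5,56,7] → .
    (4,4)@(9, 9): e=[1,12,45] → X
  covered (9 px):
    . . . X . . . .
    . . . X X . . .
    . . . X X X . .
    . . . . X X . .
    . . . . X . . .
    . . . . . . . .
T1:
  2·area = 56  (B↔C swapped to make it positive)
  edge (10, 0)→(8, 6): d=(-2,6) right/bottom  bias=-1
  edge (8, 6)→(0, 2): d=(-8,-4) top-left  bias=+0
  edge (0, 2)→(10, 0): d=(10,-2) top-left  bias=+0
    (2,0)@(5, 1): e=[28,28,0] → X  [on edge]
    (3,0)@(7, 1): e=[16,36,4] → X
    (4,0)@(9, 1): e=[4,44,8] → X
    (5,0)@(11, 1): e=[-8,52,12] → .
    (1,1)@(3, 3): e=[36,4,16] → X
    (4,1)@(9, 3): e=[0,28,28] → .  [on edge]
    (1,2)@(3, 5): e=[32,-12,36] → .
    (2,2)@(5, 5): e=[20,-4,40] → .
    (3,2)@(7, 5): e=[8,4,44] → X
    (4,2)@(9, 5): e=[-4,12,48] → .
    (3,3)@(7, 7): e=[4,-12,64] → .
    (3,4)@(7, 9): e=[0,-28,84] → .  [on edge]
  covered (7 px):
    . . X X X . . .
    . X X X . . . .
    . . . X . . . .
    . . . . . . . .
    . . . . . . . .
    . . . . . . . .
T2:
  2·area = 96  (B↔C swapped to make it positive)
  edge (0, 2)→(12, 0): d=(12,-2) top-left  bias=+0
  edge (12, 0)→(12, 8): d=(0,8) right/bottom  bias=-1
  edge (12, 8)→(0, 2): d=(-12,-6) top-left  bias=+0
    (3,0)@(7, 1): e=[2,40,54] → X
    (4,0)@(9, 1): e=[6,24,66] → X
    (5,0)@(11, 1): e=[10,8,78] → X
    (6,0)@(13, 1): e=[14,-8,90] → .
    (1,1)@(3, 3): e=[18,72,6] → X
    (2,1)@(5, 3): e=[22,56,18] → X
    (6,1)@(13, 3): e=[38,-8,66] → .
    (1,2)@(3, 5): e=[42,72,-18] → .
    (2,2)@(5, 5): e=[46,56,-6] → .
    (3,2)@(7, 5): e=[50,40,6] → X
    (6,2)@(13, 5): e=[62,-8,42] → .
    (3,3)@(7, 7): e=[74,40,-18] → .
  covered (12 px):
    . . . X X X . .
    . X X X X X . .
    . . . X X X . .
    . . . . . X . .
    . . . . . . . .
    . . . . . . . .

Result: 28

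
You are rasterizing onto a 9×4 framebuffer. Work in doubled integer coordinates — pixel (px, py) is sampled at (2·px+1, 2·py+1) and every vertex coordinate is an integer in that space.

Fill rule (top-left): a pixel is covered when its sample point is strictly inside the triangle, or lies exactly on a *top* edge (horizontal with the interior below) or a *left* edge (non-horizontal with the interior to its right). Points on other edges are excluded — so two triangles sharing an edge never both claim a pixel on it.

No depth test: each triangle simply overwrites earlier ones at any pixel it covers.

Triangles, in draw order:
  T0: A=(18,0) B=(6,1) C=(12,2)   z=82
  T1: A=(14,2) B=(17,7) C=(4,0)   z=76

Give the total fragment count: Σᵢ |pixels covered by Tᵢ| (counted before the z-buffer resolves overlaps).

T0:
  2·area = 18  (B↔C swapped to make it positive)
  edge (18, 0)→(12, 2): d=(-6,2) right/bottom  bias=-1
  edge (12, 2)→(6, 1): d=(-6,-1) top-left  bias=+0
  edge (6, 1)→(18, 0): d=(12,-1) top-left  bias=+0
    (3,0)@(7, 1): e=[16,1,1] → #
    (4,0)@(9, 1): e=[12,3,3] → #
    (5,0)@(11, 1): e=[8,5,5] → #
    (6,0)@(13, 1): e=[4,7,7] → #
    (7,0)@(15, 1): e=[0,9,9] → ·  [on edge]
    (3,1)@(7, 3): e=[4,-11,25] → ·
    (4,1)@(9, 3): e=[0,-9,27] → ·  [on edge]
    (5,1)@(11, 3): e=[-4,-7,29] → ·
    (6,1)@(13, 3): e=[-8,-5,31] → ·
    (1,2)@(3, 5): e=[0,-27,45] → ·  [on edge]
  covered (4 px):
    · · · # # # # · ·
    · · · · · · · · ·
    · · · · · · · · ·
    · · · · · · · · ·
T1:
  2·area = 44
  edge (14, 2)→(17, 7): d=(3,5) right/bottom  bias=-1
  edge (17, 7)→(4, 0): d=(-13,-7) top-left  bias=+0
  edge (4, 0)→(14, 2): d=(10,2) right/bottom  bias=-1
    (3,0)@(7, 1): e=[32,8,4] → #
    (4,0)@(9, 1): e=[22,22,0] → ·  [on edge]
    (3,1)@(7, 3): e=[38,-18,24] → ·
    (5,1)@(11, 3): e=[18,10,16] → #
    (6,1)@(13, 3): e=[8,24,12] → #
    (7,1)@(15, 3): e=[-2,38,8] → ·
    (5,2)@(11, 5): e=[24,-16,36] → ·
    (6,2)@(13, 5): e=[14,-2,32] → ·
    (7,2)@(15, 5): e=[4,12,28] → #
    (8,2)@(17, 5): e=[-6,26,24] → ·
    (7,3)@(15, 7): e=[10,-14,48] → ·
    (8,3)@(17, 7): e=[0,0,44] → ·  [on edge]
  covered (4 px):
    · · · # · · · · ·
    · · · · · # # · ·
    · · · · · · · # ·
    · · · · · · · · ·

Result: 8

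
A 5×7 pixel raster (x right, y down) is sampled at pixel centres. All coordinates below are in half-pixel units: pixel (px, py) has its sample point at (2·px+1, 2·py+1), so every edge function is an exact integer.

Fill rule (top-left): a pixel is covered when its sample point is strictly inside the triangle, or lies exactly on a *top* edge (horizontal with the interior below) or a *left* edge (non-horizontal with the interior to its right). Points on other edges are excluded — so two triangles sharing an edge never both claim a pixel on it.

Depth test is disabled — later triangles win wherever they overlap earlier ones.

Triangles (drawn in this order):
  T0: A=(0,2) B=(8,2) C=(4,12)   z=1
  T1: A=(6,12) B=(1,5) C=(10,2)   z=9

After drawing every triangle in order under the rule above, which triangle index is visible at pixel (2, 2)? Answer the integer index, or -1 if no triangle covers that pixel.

T0:
  2·area = 80
  edge (0, 2)→(8, 2): d=(8,0) top-left  bias=+0
  edge (8, 2)→(4, 12): d=(-4,10) right/bottom  bias=-1
  edge (4, 12)→(0, 2): d=(-4,-10) top-left  bias=+0
    (0,1)@(1, 3): e=[8,66,6] → #
    (1,1)@(3, 3): e=[8,46,26] → #
    (2,1)@(5, 3): e=[8,26,46] → #
    (3,1)@(7, 3): e=[8,6,66] → #
    (4,1)@(9, 3): e=[8,-14,86] → ·
    (0,2)@(1, 5): e=[24,58,-2] → ·
    (1,2)@(3, 5): e=[24,38,18] → #
    (3,2)@(7, 5): e=[24,-2,58] → ·
    (1,3)@(3, 7): e=[40,30,10] → #
    (3,3)@(7, 7): e=[40,-10,50] → ·
    (1,4)@(3, 9): e=[56,22,2] → #
    (3,4)@(7, 9): e=[56,-18,42] → ·
  covered (10 px):
    · · · · ·
    # # # # ·
    · # # · ·
    · # # · ·
    · # # · ·
    · · · · ·
    · · · · ·
T1:
  2·area = 78
  edge (6, 12)→(1, 5): d=(-5,-7) top-left  bias=+0
  edge (1, 5)→(10, 2): d=(9,-3) top-left  bias=+0
  edge (10, 2)→(6, 12): d=(-4,10) right/bottom  bias=-1
    (3,1)@(7, 3): e=[52,0,26] → #  [on edge]
    (4,1)@(9, 3): e=[66,6,6] → #
    (0,2)@(1, 5): e=[0,0,78] → #  [on edge]
    (1,2)@(3, 5): e=[14,6,58] → #
    (2,2)@(5, 5): e=[28,12,38] → #
    (4,2)@(9, 5): e=[56,24,-2] → ·
    (0,3)@(1, 7): e=[-10,18,70] → ·
    (1,3)@(3, 7): e=[4,24,50] → #
    (4,3)@(9, 7): e=[46,42,-10] → ·
    (1,4)@(3, 9): e=[-6,42,42] → ·
    (2,4)@(5, 9): e=[8,48,22] → #
    (4,4)@(9, 9): e=[36,60,-18] → ·
  covered (11 px):
    · · · · ·
    · · · # #
    # # # # ·
    · # # # ·
    · · # # ·
    · · · · ·
    · · · · ·

Z-buffer (winner per pixel, '.' = empty):
  . . . . .
  0 0 0 1 1
  1 1 1 1 .
  . 1 1 1 .
  . 0 1 1 .
  . . . . .
  . . . . .

Final: 1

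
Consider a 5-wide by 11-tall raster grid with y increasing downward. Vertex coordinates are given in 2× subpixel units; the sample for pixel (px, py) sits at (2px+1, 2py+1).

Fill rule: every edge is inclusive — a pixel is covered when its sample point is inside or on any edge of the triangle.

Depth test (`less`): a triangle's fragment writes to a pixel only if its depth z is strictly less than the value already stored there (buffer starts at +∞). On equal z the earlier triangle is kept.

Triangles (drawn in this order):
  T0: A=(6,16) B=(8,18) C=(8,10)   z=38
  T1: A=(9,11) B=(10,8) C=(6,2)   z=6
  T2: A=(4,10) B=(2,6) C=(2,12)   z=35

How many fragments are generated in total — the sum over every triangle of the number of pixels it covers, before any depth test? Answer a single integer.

T0:
  2·area = 16  (B↔C swapped to make it positive)
  edge (6, 16)→(8, 10): d=(2,-6) inclusive
  edge (8, 10)→(8, 18): d=(0,8) inclusive
  edge (8, 18)→(6, 16): d=(-2,-2) inclusive
    (4,3)@(9, 7): e=[0,-8,24] → .  [on edge]
    (0,5)@(1, 11): e=[-40,56,0] → .  [on edge]
    (1,6)@(3, 13): e=[-24,40,0] → .  [on edge]
    (3,6)@(7, 13): e=[0,8,8] → X  [on edge]
    (4,6)@(9, 13): e=[12,-8,12] → .
    (2,7)@(5, 15): e=[-8,24,0] → .  [on edge]
    (3,7)@(7, 15): e=[4,8,4] → X
    (4,7)@(9, 15): e=[16,-8,8] → .
    (3,8)@(7, 17): e=[8,8,0] → X  [on edge]
    (4,8)@(9, 17): e=[20,-8,4] → .
    (2,9)@(5, 19): e=[0,24,-8] → .  [on edge]
    (3,9)@(7, 19): e=[12,8,-4] → .
    (4,9)@(9, 19): e=[24,-8,0] → .  [on edge]
  covered (3 px):
    . . . . .
    . . . . .
    . . . . .
    . . . . .
    . . . . .
    . . . . .
    . . . X .
    . . . X .
    . . . X .
    . . . . .
    . . . . .
T1:
  2·area = 18  (B↔C swapped to make it positive)
  edge (9, 11)→(6, 2): d=(-3,-9) inclusive
  edge (6, 2)→(10, 8): d=(4,6) inclusive
  edge (10, 8)→(9, 11): d=(-1,3) inclusive
    (3,2)@(7, 5): e=[0,6,12] → X  [on edge]
    (4,2)@(9, 5): e=[18,-6,6] → .
    (3,3)@(7, 7): e=[-6,14,10] → .
    (4,3)@(9, 7): e=[12,2,4] → X
    (4,4)@(9, 9): e=[6,10,2] → X
    (4,5)@(9, 11): e=[0,18,0] → X  [on edge]
    (4,6)@(9, 13): e=[-6,26,-2] → .
    (3,8)@(7, 17): e=[-36,54,0] → .  [on edge]
  covered (4 px):
    . . . . .
    . . . . .
    . . . X .
    . . . . X
    . . . . X
    . . . . X
    . . . . .
    . . . . .
    . . . . .
    . . . . .
    . . . . .
T2:
  2·area = 12  (B↔C swapped to make it positive)
  edge (4, 10)→(2, 12): d=(-2,2) inclusive
  edge (2, 12)→(2, 6): d=(0,-6) inclusive
  edge (2, 6)→(4, 10): d=(2,4) inclusive
    (4,2)@(9, 5): e=[0,42,-30] → .  [on edge]
    (3,3)@(7, 7): e=[0,30,-18] → .  [on edge]
    (1,4)@(3, 9): e=[4,6,2] → X
    (2,4)@(5, 9): e=[0,18,-6] → .  [on edge]
    (1,5)@(3, 11): e=[0,6,6] → X  [on edge]
    (2,5)@(5, 11): e=[-4,18,-2] → .
    (0,6)@(1, 13): e=[0,-6,18] → .  [on edge]
    (1,6)@(3, 13): e=[-4,6,10] → .
  covered (2 px):
    . . . . .
    . . . . .
    . . . . .
    . . . . .
    . X . . .
    . X . . .
    . . . . .
    . . . . .
    . . . . .
    . . . . .
    . . . . .

Result: 9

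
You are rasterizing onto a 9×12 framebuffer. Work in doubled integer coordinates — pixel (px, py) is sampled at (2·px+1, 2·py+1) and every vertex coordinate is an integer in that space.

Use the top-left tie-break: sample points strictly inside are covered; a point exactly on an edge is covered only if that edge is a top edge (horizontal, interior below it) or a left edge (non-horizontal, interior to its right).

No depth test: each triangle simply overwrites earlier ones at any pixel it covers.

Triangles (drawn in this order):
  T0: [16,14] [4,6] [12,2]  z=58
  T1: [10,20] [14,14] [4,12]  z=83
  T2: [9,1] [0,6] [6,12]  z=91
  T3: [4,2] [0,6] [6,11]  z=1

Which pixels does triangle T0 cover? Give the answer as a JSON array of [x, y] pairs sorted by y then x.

T0:
  2·area = 112
  edge (16, 14)→(4, 6): d=(-12,-8) top-left  bias=+0
  edge (4, 6)→(12, 2): d=(8,-4) top-left  bias=+0
  edge (12, 2)→(16, 14): d=(4,12) right/bottom  bias=-1
    (5,1)@(11, 3): e=[92,4,16] → █
    (6,1)@(13, 3): e=[108,12,-8] → ·
    (3,2)@(7, 5): e=[36,4,72] → █
    (4,2)@(9, 5): e=[52,12,48] → █
    (6,2)@(13, 5): e=[84,28,0] → ·  [on edge]
    (3,3)@(7, 7): e=[12,20,80] → █
    (6,3)@(13, 7): e=[60,44,8] → █
    (7,3)@(15, 7): e=[76,52,-16] → ·
    (3,4)@(7, 9): e=[-12,36,88] → ·
    (4,4)@(9, 9): e=[4,44,64] → █
    (7,4)@(15, 9): e=[52,68,-8] → ·
    (4,5)@(9, 11): e=[-20,60,72] → ·
    (7,5)@(15, 11): e=[28,84,0] → ·  [on edge]
    (8,8)@(17, 17): e=[-28,140,0] → ·  [on edge]
  covered (13 px):
    · · · · · · · · ·
    · · · · · █ · · ·
    · · · █ █ █ · · ·
    · · · █ █ █ █ · ·
    · · · · █ █ █ · ·
    · · · · · · █ · ·
    · · · · · · · █ ·
    · · · · · · · · ·
    · · · · · · · · ·
    · · · · · · · · ·
    · · · · · · · · ·
    · · · · · · · · ·
T1:
  2·area = 68  (B↔C swapped to make it positive)
  edge (10, 20)→(4, 12): d=(-6,-8) top-left  bias=+0
  edge (4, 12)→(14, 14): d=(10,2) right/bottom  bias=-1
  edge (14, 14)→(10, 20): d=(-4,6) right/bottom  bias=-1
    (2,6)@(5, 13): e=[2,8,58] → █
    (3,6)@(7, 13): e=[18,4,46] → █
    (4,6)@(9, 13): e=[34,0,34] → ·  [on edge]
    (2,7)@(5, 15): e=[-10,28,50] → ·
    (3,7)@(7, 15): e=[6,24,38] → █
    (4,7)@(9, 15): e=[22,20,26] → █
    (5,7)@(11, 15): e=[38,16,14] → █
    (6,7)@(13, 15): e=[54,12,2] → █
    (7,7)@(15, 15): e=[70,8,-10] → ·
    (3,8)@(7, 17): e=[-6,44,30] → ·
    (4,8)@(9, 17): e=[10,40,18] → █
    (6,8)@(13, 17): e=[42,32,-6] → ·
  covered (8 px):
    · · · · · · · · ·
    · · · · · · · · ·
    · · · · · · · · ·
    · · · · · · · · ·
    · · · · · · · · ·
    · · · · · · · · ·
    · · █ █ · · · · ·
    · · · █ █ █ █ · ·
    · · · · █ █ · · ·
    · · · · · · · · ·
    · · · · · · · · ·
    · · · · · · · · ·
T2:
  2·area = 84  (B↔C swapped to make it positive)
  edge (9, 1)→(6, 12): d=(-3,11) right/bottom  bias=-1
  edge (6, 12)→(0, 6): d=(-6,-6) top-left  bias=+0
  edge (0, 6)→(9, 1): d=(9,-5) top-left  bias=+0
    (4,0)@(9, 1): e=[0,84,0] → ·  [on edge]
    (3,1)@(7, 3): e=[16,60,8] → █
    (4,1)@(9, 3): e=[-6,72,18] → ·
    (1,2)@(3, 5): e=[54,24,6] → █
    (2,2)@(5, 5): e=[32,36,16] → █
    (4,2)@(9, 5): e=[-12,60,36] → ·
    (0,3)@(1, 7): e=[70,0,14] → █  [on edge]
    (4,3)@(9, 7): e=[-18,48,54] → ·
    (0,4)@(1, 9): e=[64,-12,32] → ·
    (1,4)@(3, 9): e=[42,0,42] → █  [on edge]
    (3,4)@(7, 9): e=[-2,24,62] → ·
    (1,5)@(3, 11): e=[36,-12,60] → ·
    (2,5)@(5, 11): e=[14,0,70] → █  [on edge]
    (3,6)@(7, 13): e=[-14,0,98] → ·  [on edge]
    (4,7)@(9, 15): e=[-42,0,126] → ·  [on edge]
    (5,8)@(11, 17): e=[-70,0,154] → ·  [on edge]
    (6,9)@(13, 19): e=[-98,0,182] → ·  [on edge]
    (7,10)@(15, 21): e=[-126,0,210] → ·  [on edge]
    (1,11)@(3, 23): e=[0,-84,168] → ·  [on edge]
    (8,11)@(17, 23): e=[-154,0,238] → ·  [on edge]
  covered (11 px):
    · · · · · · · · ·
    · · · █ · · · · ·
    · █ █ █ · · · · ·
    █ █ █ █ · · · · ·
    · █ █ · · · · · ·
    · · █ · · · · · ·
    · · · · · · · · ·
    · · · · · · · · ·
    · · · · · · · · ·
    · · · · · · · · ·
    · · · · · · · · ·
    · · · · · · · · ·
T3:
  2·area = 44  (B↔C swapped to make it positive)
  edge (4, 2)→(6, 11): d=(2,9) right/bottom  bias=-1
  edge (6, 11)→(0, 6): d=(-6,-5) top-left  bias=+0
  edge (0, 6)→(4, 2): d=(4,-4) top-left  bias=+0
    (2,0)@(5, 1): e=[-11,55,0] → ·  [on edge]
    (1,1)@(3, 3): e=[11,33,0] → █  [on edge]
    (2,1)@(5, 3): e=[-7,43,8] → ·
    (0,2)@(1, 5): e=[33,11,0] → █  [on edge]
    (2,2)@(5, 5): e=[-3,31,16] → ·
    (0,3)@(1, 7): e=[37,-1,8] → ·
    (1,3)@(3, 7): e=[19,9,16] → █
    (2,3)@(5, 7): e=[1,19,24] → █
    (3,3)@(7, 7): e=[-17,29,32] → ·
    (1,4)@(3, 9): e=[23,-3,24] → ·
    (2,4)@(5, 9): e=[5,7,32] → █
    (3,4)@(7, 9): e=[-13,17,40] → ·
  covered (6 px):
    · · · · · · · · ·
    · █ · · · · · · ·
    █ █ · · · · · · ·
    · █ █ · · · · · ·
    · · █ · · · · · ·
    · · · · · · · · ·
    · · · · · · · · ·
    · · · · · · · · ·
    · · · · · · · · ·
    · · · · · · · · ·
    · · · · · · · · ·
    · · · · · · · · ·

Result: [[5,1],[3,2],[4,2],[5,2],[3,3],[4,3],[5,3],[6,3],[4,4],[5,4],[6,4],[6,5],[7,6]]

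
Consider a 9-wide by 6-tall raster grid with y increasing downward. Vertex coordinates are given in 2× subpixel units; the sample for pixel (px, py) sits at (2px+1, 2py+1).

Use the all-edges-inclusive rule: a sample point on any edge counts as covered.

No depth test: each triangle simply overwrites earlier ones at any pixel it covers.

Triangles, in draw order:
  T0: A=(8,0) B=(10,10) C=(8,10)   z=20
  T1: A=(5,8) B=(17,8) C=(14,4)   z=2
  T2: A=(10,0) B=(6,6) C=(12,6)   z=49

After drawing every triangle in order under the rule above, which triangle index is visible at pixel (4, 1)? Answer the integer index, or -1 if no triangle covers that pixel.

T0:
  2·area = 20
  edge (8, 0)→(10, 10): d=(2,10) inclusive
  edge (10, 10)→(8, 10): d=(-2,0) inclusive
  edge (8, 10)→(8, 0): d=(0,-10) inclusive
    (4,2)@(9, 5): e=[0,10,10] → X  [on edge]
    (5,2)@(11, 5): e=[-20,10,30] → .
    (4,3)@(9, 7): e=[4,6,10] → X
    (5,3)@(11, 7): e=[-16,6,30] → .
    (4,4)@(9, 9): e=[8,2,10] → X
    (5,4)@(11, 9): e=[-12,2,30] → .
    (4,5)@(9, 11): e=[12,-2,10] → .
  covered (3 px):
    . . . . . . . . .
    . . . . . . . . .
    . . . . X . . . .
    . . . . X . . . .
    . . . . X . . . .
    . . . . . . . . .
T1:
  2·area = 48  (B↔C swapped to make it positive)
  edge (5, 8)→(14, 4): d=(9,-4) inclusive
  edge (14, 4)→(17, 8): d=(3,4) inclusive
  edge (17, 8)→(5, 8): d=(-12,0) inclusive
    (6,2)@(13, 5): e=[5,7,36] → X
    (7,2)@(15, 5): e=[13,-1,36] → .
    (4,3)@(9, 7): e=[7,29,12] → X
    (5,3)@(11, 7): e=[15,21,12] → X
    (7,3)@(15, 7): e=[31,5,12] → X
    (8,3)@(17, 7): e=[39,-3,12] → .
    (4,4)@(9, 9): e=[25,35,-12] → .
    (5,4)@(11, 9): e=[33,27,-12] → .
    (6,4)@(13, 9): e=[41,19,-12] → .
    (7,4)@(15, 9): e=[49,11,-12] → .
  covered (5 px):
    . . . . . . . . .
    . . . . . . . . .
    . . . . . . X . .
    . . . . X X X X .
    . . . . . . . . .
    . . . . . . . . .
T2:
  2·area = 36  (B↔C swapped to make it positive)
  edge (10, 0)→(12, 6): d=(2,6) inclusive
  edge (12, 6)→(6, 6): d=(-6,0) inclusive
  edge (6, 6)→(10, 0): d=(4,-6) inclusive
    (4,1)@(9, 3): e=[12,18,6] → X
    (5,1)@(11, 3): e=[0,18,18] → X  [on edge]
    (6,1)@(13, 3): e=[-12,18,30] → .
    (3,2)@(7, 5): e=[28,6,2] → X
    (6,2)@(13, 5): e=[-8,6,38] → .
    (3,3)@(7, 7): e=[32,-6,10] → .
    (4,3)@(9, 7): e=[20,-6,22] → .
    (5,3)@(11, 7): e=[8,-6,34] → .
    (6,4)@(13, 9): e=[0,-18,54] → .  [on edge]
  covered (5 px):
    . . . . . . . . .
    . . . . X X . . .
    . . . X X X . . .
    . . . . . . . . .
    . . . . . . . . .
    . . . . . . . . .

Z-buffer (winner per pixel, '.' = empty):
  . . . . . . . . .
  . . . . 2 2 . . .
  . . . 2 2 2 1 . .
  . . . . 1 1 1 1 .
  . . . . 0 . . . .
  . . . . . . . . .

Final: 2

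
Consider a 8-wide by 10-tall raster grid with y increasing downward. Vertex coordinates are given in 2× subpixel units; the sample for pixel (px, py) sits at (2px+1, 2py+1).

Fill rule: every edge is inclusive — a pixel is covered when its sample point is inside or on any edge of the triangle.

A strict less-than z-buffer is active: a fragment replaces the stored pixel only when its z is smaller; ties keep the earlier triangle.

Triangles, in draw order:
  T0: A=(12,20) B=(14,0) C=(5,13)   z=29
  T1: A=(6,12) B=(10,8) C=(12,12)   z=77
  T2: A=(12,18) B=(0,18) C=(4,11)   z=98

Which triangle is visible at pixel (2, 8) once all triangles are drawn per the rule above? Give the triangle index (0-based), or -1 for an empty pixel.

T0:
  2·area = 154  (B↔C swapped to make it positive)
  edge (12, 20)→(5, 13): d=(-7,-7) inclusive
  edge (5, 13)→(14, 0): d=(9,-13) inclusive
  edge (14, 0)→(12, 20): d=(-2,20) inclusive
    (6,1)@(13, 3): e=[126,14,14] → █
    (7,1)@(15, 3): e=[140,40,-26] → ·
    (5,2)@(11, 5): e=[98,6,50] → █
    (7,2)@(15, 5): e=[126,58,-30] → ·
    (5,3)@(11, 7): e=[84,24,46] → █
    (7,3)@(15, 7): e=[112,76,-34] → ·
    (0,4)@(1, 9): e=[0,-88,242] → ·  [on edge]
    (4,4)@(9, 9): e=[56,16,82] → █
    (7,4)@(15, 9): e=[98,94,-38] → ·
    (1,5)@(3, 11): e=[0,-44,198] → ·  [on edge]
    (3,5)@(7, 11): e=[28,8,118] → █
    (6,5)@(13, 11): e=[70,86,-2] → ·
    (2,6)@(5, 13): e=[0,0,154] → █  [on edge]
    (3,7)@(7, 15): e=[0,44,110] → █  [on edge]
    (4,8)@(9, 17): e=[0,88,66] → █  [on edge]
    (5,9)@(11, 19): e=[0,132,22] → █  [on edge]
  covered (21 px):
    · · · · · · · ·
    · · · · · · █ ·
    · · · · · █ █ ·
    · · · · · █ █ ·
    · · · · █ █ █ ·
    · · · █ █ █ · ·
    · · █ █ █ █ · ·
    · · · █ █ █ · ·
    · · · · █ █ · ·
    · · · · · █ · ·
T1:
  2·area = 24
  edge (6, 12)→(10, 8): d=(4,-4) inclusive
  edge (10, 8)→(12, 12): d=(2,4) inclusive
  edge (12, 12)→(6, 12): d=(-6,0) inclusive
    (7,1)@(15, 3): e=[0,-30,54] → ·  [on edge]
    (6,2)@(13, 5): e=[0,-18,42] → ·  [on edge]
    (5,3)@(11, 7): e=[0,-6,30] → ·  [on edge]
    (4,4)@(9, 9): e=[0,6,18] → █  [on edge]
    (5,4)@(11, 9): e=[8,-2,18] → ·
    (3,5)@(7, 11): e=[0,18,6] → █  [on edge]
    (5,5)@(11, 11): e=[16,2,6] → █
    (6,5)@(13, 11): e=[24,-6,6] → ·
    (2,6)@(5, 13): e=[0,30,-6] → ·  [on edge]
    (3,6)@(7, 13): e=[8,22,-6] → ·
    (4,6)@(9, 13): e=[16,14,-6] → ·
    (5,6)@(11, 13): e=[24,6,-6] → ·
    (1,7)@(3, 15): e=[0,42,-18] → ·  [on edge]
    (0,8)@(1, 17): e=[0,54,-30] → ·  [on edge]
  covered (4 px):
    · · · · · · · ·
    · · · · · · · ·
    · · · · · · · ·
    · · · · · · · ·
    · · · · █ · · ·
    · · · █ █ █ · ·
    · · · · · · · ·
    · · · · · · · ·
    · · · · · · · ·
    · · · · · · · ·
T2:
  2·area = 84
  edge (12, 18)→(0, 18): d=(-12,0) inclusive
  edge (0, 18)→(4, 11): d=(4,-7) inclusive
  edge (4, 11)→(12, 18): d=(8,7) inclusive
    (1,6)@(3, 13): e=[60,1,23] → █
    (2,6)@(5, 13): e=[60,15,9] → █
    (3,6)@(7, 13): e=[60,29,-5] → ·
    (1,7)@(3, 15): e=[36,9,39] → █
    (3,7)@(7, 15): e=[36,37,11] → █
    (4,7)@(9, 15): e=[36,51,-3] → ·
    (0,8)@(1, 17): e=[12,3,69] → █
    (4,8)@(9, 17): e=[12,59,13] → █
    (5,8)@(11, 17): e=[12,73,-1] → ·
    (0,9)@(1, 19): e=[-12,11,85] → ·
    (1,9)@(3, 19): e=[-12,25,71] → ·
    (2,9)@(5, 19): e=[-12,39,57] → ·
  covered (10 px):
    · · · · · · · ·
    · · · · · · · ·
    · · · · · · · ·
    · · · · · · · ·
    · · · · · · · ·
    · · · · · · · ·
    · █ █ · · · · ·
    · █ █ █ · · · ·
    █ █ █ █ █ · · ·
    · · · · · · · ·

Z-buffer (winner per pixel, '.' = empty):
  . . . . . . . .
  . . . . . . 0 .
  . . . . . 0 0 .
  . . . . . 0 0 .
  . . . . 0 0 0 .
  . . . 0 0 0 . .
  . 2 0 0 0 0 . .
  . 2 2 0 0 0 . .
  2 2 2 2 0 0 . .
  . . . . . 0 . .

Result: 2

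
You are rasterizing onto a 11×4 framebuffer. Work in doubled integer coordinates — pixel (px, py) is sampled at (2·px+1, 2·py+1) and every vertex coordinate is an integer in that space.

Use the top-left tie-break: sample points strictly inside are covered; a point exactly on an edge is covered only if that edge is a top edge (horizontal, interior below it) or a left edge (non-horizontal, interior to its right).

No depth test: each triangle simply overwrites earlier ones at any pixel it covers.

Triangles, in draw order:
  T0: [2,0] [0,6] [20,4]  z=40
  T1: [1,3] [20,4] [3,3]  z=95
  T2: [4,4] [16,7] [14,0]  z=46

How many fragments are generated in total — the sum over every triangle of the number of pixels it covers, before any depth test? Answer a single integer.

T0:
  2·area = 116  (B↔C swapped to make it positive)
  edge (2, 0)→(20, 4): d=(18,4) right/bottom  bias=-1
  edge (20, 4)→(0, 6): d=(-20,2) right/bottom  bias=-1
  edge (0, 6)→(2, 0): d=(2,-6) top-left  bias=+0
    (1,0)@(3, 1): e=[14,94,8] → █
    (2,0)@(5, 1): e=[6,90,20] → █
    (3,0)@(7, 1): e=[-2,86,32] → ·
    (0,1)@(1, 3): e=[58,58,0] → █  [on edge]
    (3,1)@(7, 3): e=[34,46,36] → █
    (4,1)@(9, 3): e=[26,42,48] → █
    (5,1)@(11, 3): e=[18,38,60] → █
    (6,1)@(13, 3): e=[10,34,72] → █
    (7,1)@(15, 3): e=[2,30,84] → █
    (8,1)@(17, 3): e=[-6,26,96] → ·
    (0,2)@(1, 5): e=[94,18,4] → █
    (5,2)@(11, 5): e=[54,-2,64] → ·
  covered (15 px):
    · █ █ · · · · · · · ·
    █ █ █ █ █ █ █ █ · · ·
    █ █ █ █ █ · · · · · ·
    · · · · · · · · · · ·
T1:
  2·area = 2  (B↔C swapped to make it positive)
  edge (1, 3)→(3, 3): d=(2,0) top-left  bias=+0
  edge (3, 3)→(20, 4): d=(17,1) right/bottom  bias=-1
  edge (20, 4)→(1, 3): d=(-19,-1) top-left  bias=+0
    (0,1)@(1, 3): e=[0,2,0] → █  [on edge]
    (1,1)@(3, 3): e=[0,0,2] → ·  [on edge]
    (2,1)@(5, 3): e=[0,-2,4] → ·  [on edge]
    (3,1)@(7, 3): e=[0,-4,6] → ·  [on edge]
    (4,1)@(9, 3): e=[0,-6,8] → ·  [on edge]
    (5,1)@(11, 3): e=[0,-8,10] → ·  [on edge]
    (6,1)@(13, 3): e=[0,-10,12] → ·  [on edge]
    (7,1)@(15, 3): e=[0,-12,14] → ·  [on edge]
    (8,1)@(17, 3): e=[0,-14,16] → ·  [on edge]
    (9,1)@(19, 3): e=[0,-16,18] → ·  [on edge]
    (10,1)@(21, 3): e=[0,-18,20] → ·  [on edge]
    (0,2)@(1, 5): e=[4,36,-38] → ·
  covered (1 px):
    · · · · · · · · · · ·
    █ · · · · · · · · · ·
    · · · · · · · · · · ·
    · · · · · · · · · · ·
T2:
  2·area = 78  (B↔C swapped to make it positive)
  edge (4, 4)→(14, 0): d=(10,-4) top-left  bias=+0
  edge (14, 0)→(16, 7): d=(2,7) right/bottom  bias=-1
  edge (16, 7)→(4, 4): d=(-12,-3) top-left  bias=+0
    (6,0)@(13, 1): e=[6,9,63] → █
    (7,0)@(15, 1): e=[14,-5,69] → ·
    (3,1)@(7, 3): e=[2,55,21] → █
    (4,1)@(9, 3): e=[10,41,27] → █
    (5,1)@(11, 3): e=[18,27,33] → █
    (7,1)@(15, 3): e=[34,-1,45] → ·
    (3,2)@(7, 5): e=[22,59,-3] → ·
    (4,2)@(9, 5): e=[30,45,3] → █
    (7,2)@(15, 5): e=[54,3,21] → █
    (8,2)@(17, 5): e=[62,-11,27] → ·
    (4,3)@(9, 7): e=[50,49,-21] → ·
    (5,3)@(11, 7): e=[58,35,-15] → ·
  covered (9 px):
    · · · · · · █ · · · ·
    · · · █ █ █ █ · · · ·
    · · · · █ █ █ █ · · ·
    · · · · · · · · · · ·

Final: 25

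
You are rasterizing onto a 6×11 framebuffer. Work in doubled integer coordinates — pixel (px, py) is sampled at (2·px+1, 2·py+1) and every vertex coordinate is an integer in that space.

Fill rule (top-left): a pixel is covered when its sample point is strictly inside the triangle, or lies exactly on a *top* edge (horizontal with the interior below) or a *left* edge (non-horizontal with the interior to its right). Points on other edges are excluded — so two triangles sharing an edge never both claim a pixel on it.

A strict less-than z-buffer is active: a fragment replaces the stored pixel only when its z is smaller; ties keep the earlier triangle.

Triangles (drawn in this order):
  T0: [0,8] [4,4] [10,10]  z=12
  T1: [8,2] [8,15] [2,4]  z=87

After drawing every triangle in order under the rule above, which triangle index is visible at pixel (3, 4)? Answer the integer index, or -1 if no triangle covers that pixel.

T0:
  2·area = 48
  edge (0, 8)→(4, 4): d=(4,-4) top-left  bias=+0
  edge (4, 4)→(10, 10): d=(6,6) right/bottom  bias=-1
  edge (10, 10)→(0, 8): d=(-10,-2) top-left  bias=+0
    (0,0)@(1, 1): e=[-24,0,72] → .  [on edge]
    (3,0)@(7, 1): e=[0,-36,84] → .  [on edge]
    (1,1)@(3, 3): e=[-8,0,56] → .  [on edge]
    (2,1)@(5, 3): e=[0,-12,60] → .  [on edge]
    (1,2)@(3, 5): e=[0,12,36] → X  [on edge]
    (2,2)@(5, 5): e=[8,0,40] → .  [on edge]
    (0,3)@(1, 7): e=[0,36,12] → X  [on edge]
    (2,3)@(5, 7): e=[16,12,20] → X
    (3,3)@(7, 7): e=[24,0,24] → .  [on edge]
    (0,4)@(1, 9): e=[8,48,-8] → .
    (1,4)@(3, 9): e=[16,36,-4] → .
    (2,4)@(5, 9): e=[24,24,0] → X  [on edge]
    (4,4)@(9, 9): e=[40,0,8] → .  [on edge]
    (5,5)@(11, 11): e=[56,0,-8] → .  [on edge]
  covered (6 px):
    . . . . . .
    . . . . . .
    . X . . . .
    X X X . . .
    . . X X . .
    . . . . . .
    . . . . . .
    . . . . . .
    . . . . . .
    . . . . . .
    . . . . . .
T1:
  2·area = 78
  edge (8, 2)→(8, 15): d=(0,13) right/bottom  bias=-1
  edge (8, 15)→(2, 4): d=(-6,-11) top-left  bias=+0
  edge (2, 4)→(8, 2): d=(6,-2) top-left  bias=+0
    (5,0)@(11, 1): e=[-39,117,0] → .  [on edge]
    (2,1)@(5, 3): e=[39,39,0] → X  [on edge]
    (3,1)@(7, 3): e=[13,61,4] → X
    (4,1)@(9, 3): e=[-13,83,8] → .
    (1,2)@(3, 5): e=[65,5,8] → X
    (4,2)@(9, 5): e=[-13,71,20] → .
    (1,3)@(3, 7): e=[65,-7,20] → .
    (2,3)@(5, 7): e=[39,15,24] → X
    (4,3)@(9, 7): e=[-13,59,32] → .
    (2,4)@(5, 9): e=[39,3,36] → X
    (4,4)@(9, 9): e=[-13,47,44] → .
    (2,5)@(5, 11): e=[39,-9,48] → .
  covered (11 px):
    . . . . . .
    . . X X . .
    . X X X . .
    . . X X . .
    . . X X . .
    . . . X . .
    . . . X . .
    . . . . . .
    . . . . . .
    . . . . . .
    . . . . . .

Z-buffer (winner per pixel, '.' = empty):
  . . . . . .
  . . 1 1 . .
  . 0 1 1 . .
  0 0 0 1 . .
  . . 0 0 . .
  . . . 1 . .
  . . . 1 . .
  . . . . . .
  . . . . . .
  . . . . . .
  . . . . . .

Final: 0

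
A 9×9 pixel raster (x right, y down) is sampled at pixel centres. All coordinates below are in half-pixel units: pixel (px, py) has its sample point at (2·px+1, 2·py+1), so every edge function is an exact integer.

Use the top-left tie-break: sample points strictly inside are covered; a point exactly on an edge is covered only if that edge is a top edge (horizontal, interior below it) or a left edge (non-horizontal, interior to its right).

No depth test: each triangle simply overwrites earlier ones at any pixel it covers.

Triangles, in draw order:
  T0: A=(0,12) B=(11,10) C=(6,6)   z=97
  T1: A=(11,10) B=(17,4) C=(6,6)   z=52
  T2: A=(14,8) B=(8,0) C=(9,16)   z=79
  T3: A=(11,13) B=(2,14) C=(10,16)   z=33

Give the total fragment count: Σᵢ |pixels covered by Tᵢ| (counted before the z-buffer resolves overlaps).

T0:
  2·area = 54  (B↔C swapped to make it positive)
  edge (0, 12)→(6, 6): d=(6,-6) top-left  bias=+0
  edge (6, 6)→(11, 10): d=(5,4) right/bottom  bias=-1
  edge (11, 10)→(0, 12): d=(-11,2) right/bottom  bias=-1
    (5,0)@(11, 1): e=[0,-45,99] → ·  [on edge]
    (4,1)@(9, 3): e=[0,-27,81] → ·  [on edge]
    (3,2)@(7, 5): e=[0,-9,63] → ·  [on edge]
    (2,3)@(5, 7): e=[0,9,45] → █  [on edge]
    (3,3)@(7, 7): e=[12,1,41] → █
    (4,3)@(9, 7): e=[24,-7,37] → ·
    (1,4)@(3, 9): e=[0,27,27] → █  [on edge]
    (4,4)@(9, 9): e=[36,3,15] → █
    (5,4)@(11, 9): e=[48,-5,11] → ·
    (0,5)@(1, 11): e=[0,45,9] → █  [on edge]
    (3,5)@(7, 11): e=[36,21,-3] → ·
    (4,5)@(9, 11): e=[48,13,-7] → ·
  covered (9 px):
    · · · · · · · · ·
    · · · · · · · · ·
    · · · · · · · · ·
    · · █ █ · · · · ·
    · █ █ █ █ · · · ·
    █ █ █ · · · · · ·
    · · · · · · · · ·
    · · · · · · · · ·
    · · · · · · · · ·
T1:
  2·area = 54  (B↔C swapped to make it positive)
  edge (11, 10)→(6, 6): d=(-5,-4) top-left  bias=+0
  edge (6, 6)→(17, 4): d=(11,-2) top-left  bias=+0
  edge (17, 4)→(11, 10): d=(-6,6) right/bottom  bias=-1
    (6,2)@(13, 5): e=[33,3,18] → █
    (7,2)@(15, 5): e=[41,7,6] → █
    (8,2)@(17, 5): e=[49,11,-6] → ·
    (4,3)@(9, 7): e=[7,17,30] → █
    (5,3)@(11, 7): e=[15,21,18] → █
    (7,3)@(15, 7): e=[31,29,-6] → ·
    (4,4)@(9, 9): e=[-3,39,18] → ·
    (5,4)@(11, 9): e=[5,43,6] → █
    (6,4)@(13, 9): e=[13,47,-6] → ·
    (5,5)@(11, 11): e=[-5,65,-6] → ·
  covered (6 px):
    · · · · · · · · ·
    · · · · · · · · ·
    · · · · · · █ █ ·
    · · · · █ █ █ · ·
    · · · · · █ · · ·
    · · · · · · · · ·
    · · · · · · · · ·
    · · · · · · · · ·
    · · · · · · · · ·
T2:
  2·area = 88  (B↔C swapped to make it positive)
  edge (14, 8)→(9, 16): d=(-5,8) right/bottom  bias=-1
  edge (9, 16)→(8, 0): d=(-1,-16) top-left  bias=+0
  edge (8, 0)→(14, 8): d=(6,8) right/bottom  bias=-1
    (4,1)@(9, 3): e=[65,13,10] → █
    (5,1)@(11, 3): e=[49,45,-6] → ·
    (4,2)@(9, 5): e=[55,11,22] → █
    (5,2)@(11, 5): e=[39,43,6] → █
    (6,2)@(13, 5): e=[23,75,-10] → ·
    (4,3)@(9, 7): e=[45,9,34] → █
    (6,3)@(13, 7): e=[13,73,2] → █
    (7,3)@(15, 7): e=[-3,105,-14] → ·
    (4,4)@(9, 9): e=[35,7,46] → █
    (7,4)@(15, 9): e=[-13,103,-2] → ·
    (4,5)@(9, 11): e=[25,5,58] → █
    (6,5)@(13, 11): e=[-7,69,26] → ·
  covered (13 px):
    · · · · · · · · ·
    · · · · █ · · · ·
    · · · · █ █ · · ·
    · · · · █ █ █ · ·
    · · · · █ █ █ · ·
    · · · · █ █ · · ·
    · · · · █ · · · ·
    · · · · █ · · · ·
    · · · · · · · · ·
T3:
  2·area = 26  (B↔C swapped to make it positive)
  edge (11, 13)→(10, 16): d=(-1,3) right/bottom  bias=-1
  edge (10, 16)→(2, 14): d=(-8,-2) top-left  bias=+0
  edge (2, 14)→(11, 13): d=(9,-1) top-left  bias=+0
    (7,0)@(15, 1): e=[0,130,-104] → ·  [on edge]
    (6,3)@(13, 7): e=[0,78,-52] → ·  [on edge]
    (5,6)@(11, 13): e=[0,26,0] → ·  [on edge]
    (3,7)@(7, 15): e=[10,2,14] → █
    (4,7)@(9, 15): e=[4,6,16] → █
    (5,7)@(11, 15): e=[-2,10,18] → ·
    (3,8)@(7, 17): e=[8,-14,32] → ·
    (4,8)@(9, 17): e=[2,-10,34] → ·
  covered (2 px):
    · · · · · · · · ·
    · · · · · · · · ·
    · · · · · · · · ·
    · · · · · · · · ·
    · · · · · · · · ·
    · · · · · · · · ·
    · · · · · · · · ·
    · · · █ █ · · · ·
    · · · · · · · · ·

Answer: 30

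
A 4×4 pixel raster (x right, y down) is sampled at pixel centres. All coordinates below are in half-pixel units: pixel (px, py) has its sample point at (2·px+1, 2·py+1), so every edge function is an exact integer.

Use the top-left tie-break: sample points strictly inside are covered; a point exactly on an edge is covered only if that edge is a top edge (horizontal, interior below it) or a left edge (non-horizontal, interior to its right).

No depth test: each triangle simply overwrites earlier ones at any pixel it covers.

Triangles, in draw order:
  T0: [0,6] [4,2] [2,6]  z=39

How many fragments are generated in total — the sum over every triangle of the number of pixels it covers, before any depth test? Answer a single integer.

T0:
  2·area = 8
  edge (0, 6)→(4, 2): d=(4,-4) top-left  bias=+0
  edge (4, 2)→(2, 6): d=(-2,4) right/bottom  bias=-1
  edge (2, 6)→(0, 6): d=(-2,0) right/bottom  bias=-1
    (2,0)@(5, 1): e=[0,-2,10] → ·  [on edge]
    (1,1)@(3, 3): e=[0,2,6] → #  [on edge]
    (2,1)@(5, 3): e=[8,-6,6] → ·
    (0,2)@(1, 5): e=[0,6,2] → #  [on edge]
    (1,2)@(3, 5): e=[8,-2,2] → ·
    (0,3)@(1, 7): e=[8,2,-2] → ·
  covered (2 px):
    · · · ·
    · # · ·
    # · · ·
    · · · ·

Result: 2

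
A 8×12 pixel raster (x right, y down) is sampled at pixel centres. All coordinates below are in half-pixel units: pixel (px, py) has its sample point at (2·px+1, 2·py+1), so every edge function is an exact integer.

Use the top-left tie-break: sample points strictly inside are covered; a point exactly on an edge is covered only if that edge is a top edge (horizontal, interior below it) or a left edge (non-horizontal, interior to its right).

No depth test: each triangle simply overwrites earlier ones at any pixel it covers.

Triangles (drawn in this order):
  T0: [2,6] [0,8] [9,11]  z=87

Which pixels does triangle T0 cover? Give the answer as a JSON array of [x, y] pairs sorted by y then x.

T0:
  2·area = 24  (B↔C swapped to make it positive)
  edge (2, 6)→(9, 11): d=(7,5) right/bottom  bias=-1
  edge (9, 11)→(0, 8): d=(-9,-3) top-left  bias=+0
  edge (0, 8)→(2, 6): d=(2,-2) top-left  bias=+0
    (3,0)@(7, 1): e=[-60,84,0] → ·  [on edge]
    (2,1)@(5, 3): e=[-36,60,0] → ·  [on edge]
    (1,2)@(3, 5): e=[-12,36,0] → ·  [on edge]
    (0,3)@(1, 7): e=[12,12,0] → █  [on edge]
    (1,3)@(3, 7): e=[2,18,4] → █
    (2,3)@(5, 7): e=[-8,24,8] → ·
    (0,4)@(1, 9): e=[26,-6,4] → ·
    (1,4)@(3, 9): e=[16,0,8] → █  [on edge]
    (2,4)@(5, 9): e=[6,6,12] → █
    (3,4)@(7, 9): e=[-4,12,16] → ·
    (1,5)@(3, 11): e=[30,-18,12] → ·
    (2,5)@(5, 11): e=[20,-12,16] → ·
    (4,5)@(9, 11): e=[0,0,24] → ·  [on edge]
    (7,6)@(15, 13): e=[-16,0,40] → ·  [on edge]
  covered (4 px):
    · · · · · · · ·
    · · · · · · · ·
    · · · · · · · ·
    █ █ · · · · · ·
    · █ █ · · · · ·
    · · · · · · · ·
    · · · · · · · ·
    · · · · · · · ·
    · · · · · · · ·
    · · · · · · · ·
    · · · · · · · ·
    · · · · · · · ·

Result: [[0,3],[1,3],[1,4],[2,4]]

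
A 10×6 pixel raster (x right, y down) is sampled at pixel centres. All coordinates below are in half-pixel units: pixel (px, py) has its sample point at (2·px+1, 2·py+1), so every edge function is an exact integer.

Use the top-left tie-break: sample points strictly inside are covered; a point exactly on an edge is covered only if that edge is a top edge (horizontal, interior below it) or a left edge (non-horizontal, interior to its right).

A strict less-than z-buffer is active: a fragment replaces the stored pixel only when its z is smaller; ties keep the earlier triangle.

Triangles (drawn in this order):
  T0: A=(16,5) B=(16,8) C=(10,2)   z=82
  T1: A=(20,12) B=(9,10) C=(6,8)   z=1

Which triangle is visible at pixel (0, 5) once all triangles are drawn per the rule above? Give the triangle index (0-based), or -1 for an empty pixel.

T0:
  2·area = 18
  edge (16, 5)→(16, 8): d=(0,3) right/bottom  bias=-1
  edge (16, 8)→(10, 2): d=(-6,-6) top-left  bias=+0
  edge (10, 2)→(16, 5): d=(6,3) right/bottom  bias=-1
    (4,0)@(9, 1): e=[21,0,-3] → ·  [on edge]
    (5,1)@(11, 3): e=[15,0,3] → #  [on edge]
    (6,1)@(13, 3): e=[9,12,-3] → ·
    (5,2)@(11, 5): e=[15,-12,15] → ·
    (6,2)@(13, 5): e=[9,0,9] → #  [on edge]
    (7,2)@(15, 5): e=[3,12,3] → #
    (8,2)@(17, 5): e=[-3,24,-3] → ·
    (6,3)@(13, 7): e=[9,-12,21] → ·
    (7,3)@(15, 7): e=[3,0,15] → #  [on edge]
    (8,3)@(17, 7): e=[-3,12,9] → ·
    (7,4)@(15, 9): e=[3,-12,27] → ·
    (8,4)@(17, 9): e=[-3,0,21] → ·  [on edge]
    (9,5)@(19, 11): e=[-9,0,27] → ·  [on edge]
  covered (4 px):
    · · · · · · · · · ·
    · · · · · # · · · ·
    · · · · · · # # · ·
    · · · · · · · # · ·
    · · · · · · · · · ·
    · · · · · · · · · ·
T1:
  2·area = 16
  edge (20, 12)→(9, 10): d=(-11,-2) top-left  bias=+0
  edge (9, 10)→(6, 8): d=(-3,-2) top-left  bias=+0
  edge (6, 8)→(20, 12): d=(14,4) right/bottom  bias=-1
    (4,4)@(9, 9): e=[11,3,2] → #
    (5,4)@(11, 9): e=[15,7,-6] → ·
    (4,5)@(9, 11): e=[-11,-3,30] → ·
    (7,5)@(15, 11): e=[1,9,6] → #
    (8,5)@(17, 11): e=[5,13,-2] → ·
  covered (2 px):
    · · · · · · · · · ·
    · · · · · · · · · ·
    · · · · · · · · · ·
    · · · · · · · · · ·
    · · · · # · · · · ·
    · · · · · · · # · ·

Z-buffer (winner per pixel, '.' = empty):
  . . . . . . . . . .
  . . . . . 0 . . . .
  . . . . . . 0 0 . .
  . . . . . . . 0 . .
  . . . . 1 . . . . .
  . . . . . . . 1 . .

Answer: -1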